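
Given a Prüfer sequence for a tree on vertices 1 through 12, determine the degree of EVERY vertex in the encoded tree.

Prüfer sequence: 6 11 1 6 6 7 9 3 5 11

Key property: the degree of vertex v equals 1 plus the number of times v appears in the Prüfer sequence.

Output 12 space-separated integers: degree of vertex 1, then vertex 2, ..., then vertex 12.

Answer: 2 1 2 1 2 4 2 1 2 1 3 1

Derivation:
p_1 = 6: count[6] becomes 1
p_2 = 11: count[11] becomes 1
p_3 = 1: count[1] becomes 1
p_4 = 6: count[6] becomes 2
p_5 = 6: count[6] becomes 3
p_6 = 7: count[7] becomes 1
p_7 = 9: count[9] becomes 1
p_8 = 3: count[3] becomes 1
p_9 = 5: count[5] becomes 1
p_10 = 11: count[11] becomes 2
Degrees (1 + count): deg[1]=1+1=2, deg[2]=1+0=1, deg[3]=1+1=2, deg[4]=1+0=1, deg[5]=1+1=2, deg[6]=1+3=4, deg[7]=1+1=2, deg[8]=1+0=1, deg[9]=1+1=2, deg[10]=1+0=1, deg[11]=1+2=3, deg[12]=1+0=1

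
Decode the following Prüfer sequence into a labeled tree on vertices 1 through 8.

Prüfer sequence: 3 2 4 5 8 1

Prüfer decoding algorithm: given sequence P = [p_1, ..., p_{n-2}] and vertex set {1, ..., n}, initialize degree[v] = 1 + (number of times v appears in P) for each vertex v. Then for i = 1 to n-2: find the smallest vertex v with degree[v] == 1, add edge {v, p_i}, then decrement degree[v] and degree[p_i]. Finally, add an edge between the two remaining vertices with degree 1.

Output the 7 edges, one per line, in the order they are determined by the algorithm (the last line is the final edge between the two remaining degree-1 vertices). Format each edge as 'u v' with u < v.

Initial degrees: {1:2, 2:2, 3:2, 4:2, 5:2, 6:1, 7:1, 8:2}
Step 1: smallest deg-1 vertex = 6, p_1 = 3. Add edge {3,6}. Now deg[6]=0, deg[3]=1.
Step 2: smallest deg-1 vertex = 3, p_2 = 2. Add edge {2,3}. Now deg[3]=0, deg[2]=1.
Step 3: smallest deg-1 vertex = 2, p_3 = 4. Add edge {2,4}. Now deg[2]=0, deg[4]=1.
Step 4: smallest deg-1 vertex = 4, p_4 = 5. Add edge {4,5}. Now deg[4]=0, deg[5]=1.
Step 5: smallest deg-1 vertex = 5, p_5 = 8. Add edge {5,8}. Now deg[5]=0, deg[8]=1.
Step 6: smallest deg-1 vertex = 7, p_6 = 1. Add edge {1,7}. Now deg[7]=0, deg[1]=1.
Final: two remaining deg-1 vertices are 1, 8. Add edge {1,8}.

Answer: 3 6
2 3
2 4
4 5
5 8
1 7
1 8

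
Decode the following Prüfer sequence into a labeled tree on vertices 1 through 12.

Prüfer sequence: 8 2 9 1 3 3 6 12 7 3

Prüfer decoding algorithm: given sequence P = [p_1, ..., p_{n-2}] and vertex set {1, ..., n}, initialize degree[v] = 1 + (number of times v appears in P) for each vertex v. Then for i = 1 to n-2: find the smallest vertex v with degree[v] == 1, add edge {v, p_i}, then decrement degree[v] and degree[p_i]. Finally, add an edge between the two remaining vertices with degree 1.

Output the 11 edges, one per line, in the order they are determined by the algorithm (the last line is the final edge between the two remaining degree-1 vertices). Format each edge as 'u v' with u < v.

Initial degrees: {1:2, 2:2, 3:4, 4:1, 5:1, 6:2, 7:2, 8:2, 9:2, 10:1, 11:1, 12:2}
Step 1: smallest deg-1 vertex = 4, p_1 = 8. Add edge {4,8}. Now deg[4]=0, deg[8]=1.
Step 2: smallest deg-1 vertex = 5, p_2 = 2. Add edge {2,5}. Now deg[5]=0, deg[2]=1.
Step 3: smallest deg-1 vertex = 2, p_3 = 9. Add edge {2,9}. Now deg[2]=0, deg[9]=1.
Step 4: smallest deg-1 vertex = 8, p_4 = 1. Add edge {1,8}. Now deg[8]=0, deg[1]=1.
Step 5: smallest deg-1 vertex = 1, p_5 = 3. Add edge {1,3}. Now deg[1]=0, deg[3]=3.
Step 6: smallest deg-1 vertex = 9, p_6 = 3. Add edge {3,9}. Now deg[9]=0, deg[3]=2.
Step 7: smallest deg-1 vertex = 10, p_7 = 6. Add edge {6,10}. Now deg[10]=0, deg[6]=1.
Step 8: smallest deg-1 vertex = 6, p_8 = 12. Add edge {6,12}. Now deg[6]=0, deg[12]=1.
Step 9: smallest deg-1 vertex = 11, p_9 = 7. Add edge {7,11}. Now deg[11]=0, deg[7]=1.
Step 10: smallest deg-1 vertex = 7, p_10 = 3. Add edge {3,7}. Now deg[7]=0, deg[3]=1.
Final: two remaining deg-1 vertices are 3, 12. Add edge {3,12}.

Answer: 4 8
2 5
2 9
1 8
1 3
3 9
6 10
6 12
7 11
3 7
3 12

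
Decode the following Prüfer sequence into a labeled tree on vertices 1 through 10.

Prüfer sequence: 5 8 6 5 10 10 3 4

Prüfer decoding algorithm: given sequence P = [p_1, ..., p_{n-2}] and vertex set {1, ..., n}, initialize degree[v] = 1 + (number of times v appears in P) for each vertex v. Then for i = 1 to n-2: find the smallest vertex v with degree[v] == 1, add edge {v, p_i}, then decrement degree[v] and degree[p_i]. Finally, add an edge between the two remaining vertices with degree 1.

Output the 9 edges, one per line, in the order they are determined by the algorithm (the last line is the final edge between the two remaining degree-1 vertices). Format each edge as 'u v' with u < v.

Initial degrees: {1:1, 2:1, 3:2, 4:2, 5:3, 6:2, 7:1, 8:2, 9:1, 10:3}
Step 1: smallest deg-1 vertex = 1, p_1 = 5. Add edge {1,5}. Now deg[1]=0, deg[5]=2.
Step 2: smallest deg-1 vertex = 2, p_2 = 8. Add edge {2,8}. Now deg[2]=0, deg[8]=1.
Step 3: smallest deg-1 vertex = 7, p_3 = 6. Add edge {6,7}. Now deg[7]=0, deg[6]=1.
Step 4: smallest deg-1 vertex = 6, p_4 = 5. Add edge {5,6}. Now deg[6]=0, deg[5]=1.
Step 5: smallest deg-1 vertex = 5, p_5 = 10. Add edge {5,10}. Now deg[5]=0, deg[10]=2.
Step 6: smallest deg-1 vertex = 8, p_6 = 10. Add edge {8,10}. Now deg[8]=0, deg[10]=1.
Step 7: smallest deg-1 vertex = 9, p_7 = 3. Add edge {3,9}. Now deg[9]=0, deg[3]=1.
Step 8: smallest deg-1 vertex = 3, p_8 = 4. Add edge {3,4}. Now deg[3]=0, deg[4]=1.
Final: two remaining deg-1 vertices are 4, 10. Add edge {4,10}.

Answer: 1 5
2 8
6 7
5 6
5 10
8 10
3 9
3 4
4 10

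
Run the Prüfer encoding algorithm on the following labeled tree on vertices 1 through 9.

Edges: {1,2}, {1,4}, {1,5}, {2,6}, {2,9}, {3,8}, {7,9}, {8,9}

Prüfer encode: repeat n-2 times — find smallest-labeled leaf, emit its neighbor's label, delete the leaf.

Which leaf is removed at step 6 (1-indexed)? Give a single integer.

Step 1: current leaves = {3,4,5,6,7}. Remove leaf 3 (neighbor: 8).
Step 2: current leaves = {4,5,6,7,8}. Remove leaf 4 (neighbor: 1).
Step 3: current leaves = {5,6,7,8}. Remove leaf 5 (neighbor: 1).
Step 4: current leaves = {1,6,7,8}. Remove leaf 1 (neighbor: 2).
Step 5: current leaves = {6,7,8}. Remove leaf 6 (neighbor: 2).
Step 6: current leaves = {2,7,8}. Remove leaf 2 (neighbor: 9).

Answer: 2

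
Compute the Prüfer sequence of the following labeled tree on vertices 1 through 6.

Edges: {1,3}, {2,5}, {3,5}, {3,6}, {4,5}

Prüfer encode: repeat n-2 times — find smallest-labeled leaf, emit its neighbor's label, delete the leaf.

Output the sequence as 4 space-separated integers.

Answer: 3 5 5 3

Derivation:
Step 1: leaves = {1,2,4,6}. Remove smallest leaf 1, emit neighbor 3.
Step 2: leaves = {2,4,6}. Remove smallest leaf 2, emit neighbor 5.
Step 3: leaves = {4,6}. Remove smallest leaf 4, emit neighbor 5.
Step 4: leaves = {5,6}. Remove smallest leaf 5, emit neighbor 3.
Done: 2 vertices remain (3, 6). Sequence = [3 5 5 3]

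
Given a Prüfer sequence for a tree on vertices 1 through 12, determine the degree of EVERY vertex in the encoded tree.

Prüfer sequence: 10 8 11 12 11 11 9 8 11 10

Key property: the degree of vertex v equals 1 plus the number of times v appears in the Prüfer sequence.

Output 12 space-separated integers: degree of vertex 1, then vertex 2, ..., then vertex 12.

p_1 = 10: count[10] becomes 1
p_2 = 8: count[8] becomes 1
p_3 = 11: count[11] becomes 1
p_4 = 12: count[12] becomes 1
p_5 = 11: count[11] becomes 2
p_6 = 11: count[11] becomes 3
p_7 = 9: count[9] becomes 1
p_8 = 8: count[8] becomes 2
p_9 = 11: count[11] becomes 4
p_10 = 10: count[10] becomes 2
Degrees (1 + count): deg[1]=1+0=1, deg[2]=1+0=1, deg[3]=1+0=1, deg[4]=1+0=1, deg[5]=1+0=1, deg[6]=1+0=1, deg[7]=1+0=1, deg[8]=1+2=3, deg[9]=1+1=2, deg[10]=1+2=3, deg[11]=1+4=5, deg[12]=1+1=2

Answer: 1 1 1 1 1 1 1 3 2 3 5 2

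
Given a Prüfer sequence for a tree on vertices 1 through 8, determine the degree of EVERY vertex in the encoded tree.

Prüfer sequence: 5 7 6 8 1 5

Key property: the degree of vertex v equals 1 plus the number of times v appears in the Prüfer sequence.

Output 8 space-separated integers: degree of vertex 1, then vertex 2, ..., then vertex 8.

Answer: 2 1 1 1 3 2 2 2

Derivation:
p_1 = 5: count[5] becomes 1
p_2 = 7: count[7] becomes 1
p_3 = 6: count[6] becomes 1
p_4 = 8: count[8] becomes 1
p_5 = 1: count[1] becomes 1
p_6 = 5: count[5] becomes 2
Degrees (1 + count): deg[1]=1+1=2, deg[2]=1+0=1, deg[3]=1+0=1, deg[4]=1+0=1, deg[5]=1+2=3, deg[6]=1+1=2, deg[7]=1+1=2, deg[8]=1+1=2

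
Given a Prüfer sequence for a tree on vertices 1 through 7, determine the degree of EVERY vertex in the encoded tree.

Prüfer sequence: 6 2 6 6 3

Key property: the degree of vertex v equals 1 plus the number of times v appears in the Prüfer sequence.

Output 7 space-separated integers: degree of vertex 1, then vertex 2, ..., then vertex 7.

p_1 = 6: count[6] becomes 1
p_2 = 2: count[2] becomes 1
p_3 = 6: count[6] becomes 2
p_4 = 6: count[6] becomes 3
p_5 = 3: count[3] becomes 1
Degrees (1 + count): deg[1]=1+0=1, deg[2]=1+1=2, deg[3]=1+1=2, deg[4]=1+0=1, deg[5]=1+0=1, deg[6]=1+3=4, deg[7]=1+0=1

Answer: 1 2 2 1 1 4 1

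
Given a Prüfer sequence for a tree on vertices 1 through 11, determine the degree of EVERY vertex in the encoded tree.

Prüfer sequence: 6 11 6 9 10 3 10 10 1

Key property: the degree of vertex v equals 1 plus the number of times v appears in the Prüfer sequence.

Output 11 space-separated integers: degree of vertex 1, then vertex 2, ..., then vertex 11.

p_1 = 6: count[6] becomes 1
p_2 = 11: count[11] becomes 1
p_3 = 6: count[6] becomes 2
p_4 = 9: count[9] becomes 1
p_5 = 10: count[10] becomes 1
p_6 = 3: count[3] becomes 1
p_7 = 10: count[10] becomes 2
p_8 = 10: count[10] becomes 3
p_9 = 1: count[1] becomes 1
Degrees (1 + count): deg[1]=1+1=2, deg[2]=1+0=1, deg[3]=1+1=2, deg[4]=1+0=1, deg[5]=1+0=1, deg[6]=1+2=3, deg[7]=1+0=1, deg[8]=1+0=1, deg[9]=1+1=2, deg[10]=1+3=4, deg[11]=1+1=2

Answer: 2 1 2 1 1 3 1 1 2 4 2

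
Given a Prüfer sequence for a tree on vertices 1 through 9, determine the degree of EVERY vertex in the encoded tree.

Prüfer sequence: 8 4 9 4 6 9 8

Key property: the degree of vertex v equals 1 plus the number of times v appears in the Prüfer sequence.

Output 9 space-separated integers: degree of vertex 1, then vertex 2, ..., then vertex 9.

p_1 = 8: count[8] becomes 1
p_2 = 4: count[4] becomes 1
p_3 = 9: count[9] becomes 1
p_4 = 4: count[4] becomes 2
p_5 = 6: count[6] becomes 1
p_6 = 9: count[9] becomes 2
p_7 = 8: count[8] becomes 2
Degrees (1 + count): deg[1]=1+0=1, deg[2]=1+0=1, deg[3]=1+0=1, deg[4]=1+2=3, deg[5]=1+0=1, deg[6]=1+1=2, deg[7]=1+0=1, deg[8]=1+2=3, deg[9]=1+2=3

Answer: 1 1 1 3 1 2 1 3 3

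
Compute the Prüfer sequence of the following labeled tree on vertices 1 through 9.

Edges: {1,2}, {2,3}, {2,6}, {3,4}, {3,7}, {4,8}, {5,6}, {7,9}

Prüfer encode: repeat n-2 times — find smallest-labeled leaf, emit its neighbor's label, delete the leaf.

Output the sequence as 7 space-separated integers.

Answer: 2 6 2 3 4 3 7

Derivation:
Step 1: leaves = {1,5,8,9}. Remove smallest leaf 1, emit neighbor 2.
Step 2: leaves = {5,8,9}. Remove smallest leaf 5, emit neighbor 6.
Step 3: leaves = {6,8,9}. Remove smallest leaf 6, emit neighbor 2.
Step 4: leaves = {2,8,9}. Remove smallest leaf 2, emit neighbor 3.
Step 5: leaves = {8,9}. Remove smallest leaf 8, emit neighbor 4.
Step 6: leaves = {4,9}. Remove smallest leaf 4, emit neighbor 3.
Step 7: leaves = {3,9}. Remove smallest leaf 3, emit neighbor 7.
Done: 2 vertices remain (7, 9). Sequence = [2 6 2 3 4 3 7]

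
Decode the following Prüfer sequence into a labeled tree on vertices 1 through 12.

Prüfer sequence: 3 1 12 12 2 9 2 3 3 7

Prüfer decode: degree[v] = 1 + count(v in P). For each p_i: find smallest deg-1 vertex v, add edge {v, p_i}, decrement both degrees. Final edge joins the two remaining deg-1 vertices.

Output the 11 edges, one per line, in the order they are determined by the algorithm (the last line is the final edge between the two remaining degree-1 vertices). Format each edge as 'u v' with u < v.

Initial degrees: {1:2, 2:3, 3:4, 4:1, 5:1, 6:1, 7:2, 8:1, 9:2, 10:1, 11:1, 12:3}
Step 1: smallest deg-1 vertex = 4, p_1 = 3. Add edge {3,4}. Now deg[4]=0, deg[3]=3.
Step 2: smallest deg-1 vertex = 5, p_2 = 1. Add edge {1,5}. Now deg[5]=0, deg[1]=1.
Step 3: smallest deg-1 vertex = 1, p_3 = 12. Add edge {1,12}. Now deg[1]=0, deg[12]=2.
Step 4: smallest deg-1 vertex = 6, p_4 = 12. Add edge {6,12}. Now deg[6]=0, deg[12]=1.
Step 5: smallest deg-1 vertex = 8, p_5 = 2. Add edge {2,8}. Now deg[8]=0, deg[2]=2.
Step 6: smallest deg-1 vertex = 10, p_6 = 9. Add edge {9,10}. Now deg[10]=0, deg[9]=1.
Step 7: smallest deg-1 vertex = 9, p_7 = 2. Add edge {2,9}. Now deg[9]=0, deg[2]=1.
Step 8: smallest deg-1 vertex = 2, p_8 = 3. Add edge {2,3}. Now deg[2]=0, deg[3]=2.
Step 9: smallest deg-1 vertex = 11, p_9 = 3. Add edge {3,11}. Now deg[11]=0, deg[3]=1.
Step 10: smallest deg-1 vertex = 3, p_10 = 7. Add edge {3,7}. Now deg[3]=0, deg[7]=1.
Final: two remaining deg-1 vertices are 7, 12. Add edge {7,12}.

Answer: 3 4
1 5
1 12
6 12
2 8
9 10
2 9
2 3
3 11
3 7
7 12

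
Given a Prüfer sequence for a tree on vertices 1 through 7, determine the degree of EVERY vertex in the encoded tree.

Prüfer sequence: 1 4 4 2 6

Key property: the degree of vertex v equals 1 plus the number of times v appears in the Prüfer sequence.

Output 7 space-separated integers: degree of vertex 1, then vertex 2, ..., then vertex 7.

p_1 = 1: count[1] becomes 1
p_2 = 4: count[4] becomes 1
p_3 = 4: count[4] becomes 2
p_4 = 2: count[2] becomes 1
p_5 = 6: count[6] becomes 1
Degrees (1 + count): deg[1]=1+1=2, deg[2]=1+1=2, deg[3]=1+0=1, deg[4]=1+2=3, deg[5]=1+0=1, deg[6]=1+1=2, deg[7]=1+0=1

Answer: 2 2 1 3 1 2 1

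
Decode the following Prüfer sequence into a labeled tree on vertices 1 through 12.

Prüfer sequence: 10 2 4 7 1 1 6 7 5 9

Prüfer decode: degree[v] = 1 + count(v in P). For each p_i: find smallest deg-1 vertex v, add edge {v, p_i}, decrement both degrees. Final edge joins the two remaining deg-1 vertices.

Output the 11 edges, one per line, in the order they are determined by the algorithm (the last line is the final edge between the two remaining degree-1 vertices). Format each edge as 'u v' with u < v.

Answer: 3 10
2 8
2 4
4 7
1 10
1 11
1 6
6 7
5 7
5 9
9 12

Derivation:
Initial degrees: {1:3, 2:2, 3:1, 4:2, 5:2, 6:2, 7:3, 8:1, 9:2, 10:2, 11:1, 12:1}
Step 1: smallest deg-1 vertex = 3, p_1 = 10. Add edge {3,10}. Now deg[3]=0, deg[10]=1.
Step 2: smallest deg-1 vertex = 8, p_2 = 2. Add edge {2,8}. Now deg[8]=0, deg[2]=1.
Step 3: smallest deg-1 vertex = 2, p_3 = 4. Add edge {2,4}. Now deg[2]=0, deg[4]=1.
Step 4: smallest deg-1 vertex = 4, p_4 = 7. Add edge {4,7}. Now deg[4]=0, deg[7]=2.
Step 5: smallest deg-1 vertex = 10, p_5 = 1. Add edge {1,10}. Now deg[10]=0, deg[1]=2.
Step 6: smallest deg-1 vertex = 11, p_6 = 1. Add edge {1,11}. Now deg[11]=0, deg[1]=1.
Step 7: smallest deg-1 vertex = 1, p_7 = 6. Add edge {1,6}. Now deg[1]=0, deg[6]=1.
Step 8: smallest deg-1 vertex = 6, p_8 = 7. Add edge {6,7}. Now deg[6]=0, deg[7]=1.
Step 9: smallest deg-1 vertex = 7, p_9 = 5. Add edge {5,7}. Now deg[7]=0, deg[5]=1.
Step 10: smallest deg-1 vertex = 5, p_10 = 9. Add edge {5,9}. Now deg[5]=0, deg[9]=1.
Final: two remaining deg-1 vertices are 9, 12. Add edge {9,12}.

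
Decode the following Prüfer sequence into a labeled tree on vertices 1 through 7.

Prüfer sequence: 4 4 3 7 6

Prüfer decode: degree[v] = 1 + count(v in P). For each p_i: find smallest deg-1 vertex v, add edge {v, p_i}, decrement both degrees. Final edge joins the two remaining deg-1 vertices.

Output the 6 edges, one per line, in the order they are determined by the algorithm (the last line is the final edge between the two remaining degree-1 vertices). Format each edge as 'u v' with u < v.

Answer: 1 4
2 4
3 4
3 7
5 6
6 7

Derivation:
Initial degrees: {1:1, 2:1, 3:2, 4:3, 5:1, 6:2, 7:2}
Step 1: smallest deg-1 vertex = 1, p_1 = 4. Add edge {1,4}. Now deg[1]=0, deg[4]=2.
Step 2: smallest deg-1 vertex = 2, p_2 = 4. Add edge {2,4}. Now deg[2]=0, deg[4]=1.
Step 3: smallest deg-1 vertex = 4, p_3 = 3. Add edge {3,4}. Now deg[4]=0, deg[3]=1.
Step 4: smallest deg-1 vertex = 3, p_4 = 7. Add edge {3,7}. Now deg[3]=0, deg[7]=1.
Step 5: smallest deg-1 vertex = 5, p_5 = 6. Add edge {5,6}. Now deg[5]=0, deg[6]=1.
Final: two remaining deg-1 vertices are 6, 7. Add edge {6,7}.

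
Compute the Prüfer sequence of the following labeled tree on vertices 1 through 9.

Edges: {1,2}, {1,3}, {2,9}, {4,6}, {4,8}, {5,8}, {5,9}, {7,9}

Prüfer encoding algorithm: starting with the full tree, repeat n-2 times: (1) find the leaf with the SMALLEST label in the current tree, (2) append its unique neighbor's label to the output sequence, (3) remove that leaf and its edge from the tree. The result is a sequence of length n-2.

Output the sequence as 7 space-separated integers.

Answer: 1 2 9 4 8 9 5

Derivation:
Step 1: leaves = {3,6,7}. Remove smallest leaf 3, emit neighbor 1.
Step 2: leaves = {1,6,7}. Remove smallest leaf 1, emit neighbor 2.
Step 3: leaves = {2,6,7}. Remove smallest leaf 2, emit neighbor 9.
Step 4: leaves = {6,7}. Remove smallest leaf 6, emit neighbor 4.
Step 5: leaves = {4,7}. Remove smallest leaf 4, emit neighbor 8.
Step 6: leaves = {7,8}. Remove smallest leaf 7, emit neighbor 9.
Step 7: leaves = {8,9}. Remove smallest leaf 8, emit neighbor 5.
Done: 2 vertices remain (5, 9). Sequence = [1 2 9 4 8 9 5]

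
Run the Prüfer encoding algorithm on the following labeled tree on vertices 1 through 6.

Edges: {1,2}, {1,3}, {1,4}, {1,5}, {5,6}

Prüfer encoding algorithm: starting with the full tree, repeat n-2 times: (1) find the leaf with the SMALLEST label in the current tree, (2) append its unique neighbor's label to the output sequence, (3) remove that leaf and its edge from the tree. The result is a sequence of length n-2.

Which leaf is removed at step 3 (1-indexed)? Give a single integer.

Step 1: current leaves = {2,3,4,6}. Remove leaf 2 (neighbor: 1).
Step 2: current leaves = {3,4,6}. Remove leaf 3 (neighbor: 1).
Step 3: current leaves = {4,6}. Remove leaf 4 (neighbor: 1).

Answer: 4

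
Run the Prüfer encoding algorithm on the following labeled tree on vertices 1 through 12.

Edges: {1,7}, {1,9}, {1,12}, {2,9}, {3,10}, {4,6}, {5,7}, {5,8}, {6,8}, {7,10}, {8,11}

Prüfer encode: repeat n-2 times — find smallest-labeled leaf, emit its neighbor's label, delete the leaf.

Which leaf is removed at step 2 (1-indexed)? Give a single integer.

Step 1: current leaves = {2,3,4,11,12}. Remove leaf 2 (neighbor: 9).
Step 2: current leaves = {3,4,9,11,12}. Remove leaf 3 (neighbor: 10).

Answer: 3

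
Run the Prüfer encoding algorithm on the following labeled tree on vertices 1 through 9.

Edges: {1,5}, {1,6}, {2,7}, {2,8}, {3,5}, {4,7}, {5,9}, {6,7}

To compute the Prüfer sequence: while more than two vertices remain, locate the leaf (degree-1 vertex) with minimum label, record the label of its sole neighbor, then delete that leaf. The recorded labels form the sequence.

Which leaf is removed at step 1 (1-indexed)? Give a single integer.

Step 1: current leaves = {3,4,8,9}. Remove leaf 3 (neighbor: 5).

Answer: 3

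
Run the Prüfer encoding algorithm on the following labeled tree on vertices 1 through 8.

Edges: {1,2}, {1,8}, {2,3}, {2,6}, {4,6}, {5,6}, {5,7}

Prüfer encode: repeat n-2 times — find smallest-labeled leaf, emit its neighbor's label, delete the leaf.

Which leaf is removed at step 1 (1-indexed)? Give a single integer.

Step 1: current leaves = {3,4,7,8}. Remove leaf 3 (neighbor: 2).

Answer: 3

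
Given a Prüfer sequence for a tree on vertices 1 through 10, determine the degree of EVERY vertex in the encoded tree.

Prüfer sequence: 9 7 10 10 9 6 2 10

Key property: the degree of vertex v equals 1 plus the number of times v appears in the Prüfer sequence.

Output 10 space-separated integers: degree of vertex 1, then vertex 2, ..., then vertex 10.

p_1 = 9: count[9] becomes 1
p_2 = 7: count[7] becomes 1
p_3 = 10: count[10] becomes 1
p_4 = 10: count[10] becomes 2
p_5 = 9: count[9] becomes 2
p_6 = 6: count[6] becomes 1
p_7 = 2: count[2] becomes 1
p_8 = 10: count[10] becomes 3
Degrees (1 + count): deg[1]=1+0=1, deg[2]=1+1=2, deg[3]=1+0=1, deg[4]=1+0=1, deg[5]=1+0=1, deg[6]=1+1=2, deg[7]=1+1=2, deg[8]=1+0=1, deg[9]=1+2=3, deg[10]=1+3=4

Answer: 1 2 1 1 1 2 2 1 3 4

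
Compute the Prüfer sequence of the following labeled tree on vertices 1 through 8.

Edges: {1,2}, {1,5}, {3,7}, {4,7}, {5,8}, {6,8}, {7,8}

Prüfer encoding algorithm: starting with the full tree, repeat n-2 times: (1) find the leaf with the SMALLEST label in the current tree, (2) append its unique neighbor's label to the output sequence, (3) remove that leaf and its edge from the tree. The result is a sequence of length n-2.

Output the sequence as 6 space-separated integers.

Step 1: leaves = {2,3,4,6}. Remove smallest leaf 2, emit neighbor 1.
Step 2: leaves = {1,3,4,6}. Remove smallest leaf 1, emit neighbor 5.
Step 3: leaves = {3,4,5,6}. Remove smallest leaf 3, emit neighbor 7.
Step 4: leaves = {4,5,6}. Remove smallest leaf 4, emit neighbor 7.
Step 5: leaves = {5,6,7}. Remove smallest leaf 5, emit neighbor 8.
Step 6: leaves = {6,7}. Remove smallest leaf 6, emit neighbor 8.
Done: 2 vertices remain (7, 8). Sequence = [1 5 7 7 8 8]

Answer: 1 5 7 7 8 8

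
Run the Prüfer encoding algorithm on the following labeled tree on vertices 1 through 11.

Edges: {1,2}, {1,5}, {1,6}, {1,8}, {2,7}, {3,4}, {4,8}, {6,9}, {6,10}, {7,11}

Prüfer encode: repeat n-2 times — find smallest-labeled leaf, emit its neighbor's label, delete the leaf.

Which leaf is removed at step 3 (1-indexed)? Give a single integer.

Answer: 5

Derivation:
Step 1: current leaves = {3,5,9,10,11}. Remove leaf 3 (neighbor: 4).
Step 2: current leaves = {4,5,9,10,11}. Remove leaf 4 (neighbor: 8).
Step 3: current leaves = {5,8,9,10,11}. Remove leaf 5 (neighbor: 1).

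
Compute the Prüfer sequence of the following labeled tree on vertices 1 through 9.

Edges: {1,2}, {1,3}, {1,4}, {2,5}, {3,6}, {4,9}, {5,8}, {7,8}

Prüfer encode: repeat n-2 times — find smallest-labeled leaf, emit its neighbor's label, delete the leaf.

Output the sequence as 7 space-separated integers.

Step 1: leaves = {6,7,9}. Remove smallest leaf 6, emit neighbor 3.
Step 2: leaves = {3,7,9}. Remove smallest leaf 3, emit neighbor 1.
Step 3: leaves = {7,9}. Remove smallest leaf 7, emit neighbor 8.
Step 4: leaves = {8,9}. Remove smallest leaf 8, emit neighbor 5.
Step 5: leaves = {5,9}. Remove smallest leaf 5, emit neighbor 2.
Step 6: leaves = {2,9}. Remove smallest leaf 2, emit neighbor 1.
Step 7: leaves = {1,9}. Remove smallest leaf 1, emit neighbor 4.
Done: 2 vertices remain (4, 9). Sequence = [3 1 8 5 2 1 4]

Answer: 3 1 8 5 2 1 4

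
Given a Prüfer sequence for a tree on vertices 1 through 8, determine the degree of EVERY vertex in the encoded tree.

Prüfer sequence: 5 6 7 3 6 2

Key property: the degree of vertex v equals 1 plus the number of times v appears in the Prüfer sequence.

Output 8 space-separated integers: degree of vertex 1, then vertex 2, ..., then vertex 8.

Answer: 1 2 2 1 2 3 2 1

Derivation:
p_1 = 5: count[5] becomes 1
p_2 = 6: count[6] becomes 1
p_3 = 7: count[7] becomes 1
p_4 = 3: count[3] becomes 1
p_5 = 6: count[6] becomes 2
p_6 = 2: count[2] becomes 1
Degrees (1 + count): deg[1]=1+0=1, deg[2]=1+1=2, deg[3]=1+1=2, deg[4]=1+0=1, deg[5]=1+1=2, deg[6]=1+2=3, deg[7]=1+1=2, deg[8]=1+0=1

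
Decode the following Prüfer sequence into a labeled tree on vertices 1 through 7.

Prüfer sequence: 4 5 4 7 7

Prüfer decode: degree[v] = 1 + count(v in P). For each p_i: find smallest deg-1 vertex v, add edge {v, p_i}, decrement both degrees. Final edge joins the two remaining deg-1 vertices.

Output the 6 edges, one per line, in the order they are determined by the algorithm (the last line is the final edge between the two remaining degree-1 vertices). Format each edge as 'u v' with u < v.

Initial degrees: {1:1, 2:1, 3:1, 4:3, 5:2, 6:1, 7:3}
Step 1: smallest deg-1 vertex = 1, p_1 = 4. Add edge {1,4}. Now deg[1]=0, deg[4]=2.
Step 2: smallest deg-1 vertex = 2, p_2 = 5. Add edge {2,5}. Now deg[2]=0, deg[5]=1.
Step 3: smallest deg-1 vertex = 3, p_3 = 4. Add edge {3,4}. Now deg[3]=0, deg[4]=1.
Step 4: smallest deg-1 vertex = 4, p_4 = 7. Add edge {4,7}. Now deg[4]=0, deg[7]=2.
Step 5: smallest deg-1 vertex = 5, p_5 = 7. Add edge {5,7}. Now deg[5]=0, deg[7]=1.
Final: two remaining deg-1 vertices are 6, 7. Add edge {6,7}.

Answer: 1 4
2 5
3 4
4 7
5 7
6 7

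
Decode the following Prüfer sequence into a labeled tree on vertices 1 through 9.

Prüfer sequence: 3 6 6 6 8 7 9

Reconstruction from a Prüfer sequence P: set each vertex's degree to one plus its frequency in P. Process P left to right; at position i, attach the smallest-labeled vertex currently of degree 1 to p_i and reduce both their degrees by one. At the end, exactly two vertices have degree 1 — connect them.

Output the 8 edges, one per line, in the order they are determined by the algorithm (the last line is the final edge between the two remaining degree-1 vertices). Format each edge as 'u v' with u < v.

Answer: 1 3
2 6
3 6
4 6
5 8
6 7
7 9
8 9

Derivation:
Initial degrees: {1:1, 2:1, 3:2, 4:1, 5:1, 6:4, 7:2, 8:2, 9:2}
Step 1: smallest deg-1 vertex = 1, p_1 = 3. Add edge {1,3}. Now deg[1]=0, deg[3]=1.
Step 2: smallest deg-1 vertex = 2, p_2 = 6. Add edge {2,6}. Now deg[2]=0, deg[6]=3.
Step 3: smallest deg-1 vertex = 3, p_3 = 6. Add edge {3,6}. Now deg[3]=0, deg[6]=2.
Step 4: smallest deg-1 vertex = 4, p_4 = 6. Add edge {4,6}. Now deg[4]=0, deg[6]=1.
Step 5: smallest deg-1 vertex = 5, p_5 = 8. Add edge {5,8}. Now deg[5]=0, deg[8]=1.
Step 6: smallest deg-1 vertex = 6, p_6 = 7. Add edge {6,7}. Now deg[6]=0, deg[7]=1.
Step 7: smallest deg-1 vertex = 7, p_7 = 9. Add edge {7,9}. Now deg[7]=0, deg[9]=1.
Final: two remaining deg-1 vertices are 8, 9. Add edge {8,9}.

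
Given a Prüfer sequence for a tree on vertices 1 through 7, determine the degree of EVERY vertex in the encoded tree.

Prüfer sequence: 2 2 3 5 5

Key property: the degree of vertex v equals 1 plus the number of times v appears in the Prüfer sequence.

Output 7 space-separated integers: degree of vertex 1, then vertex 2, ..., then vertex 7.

p_1 = 2: count[2] becomes 1
p_2 = 2: count[2] becomes 2
p_3 = 3: count[3] becomes 1
p_4 = 5: count[5] becomes 1
p_5 = 5: count[5] becomes 2
Degrees (1 + count): deg[1]=1+0=1, deg[2]=1+2=3, deg[3]=1+1=2, deg[4]=1+0=1, deg[5]=1+2=3, deg[6]=1+0=1, deg[7]=1+0=1

Answer: 1 3 2 1 3 1 1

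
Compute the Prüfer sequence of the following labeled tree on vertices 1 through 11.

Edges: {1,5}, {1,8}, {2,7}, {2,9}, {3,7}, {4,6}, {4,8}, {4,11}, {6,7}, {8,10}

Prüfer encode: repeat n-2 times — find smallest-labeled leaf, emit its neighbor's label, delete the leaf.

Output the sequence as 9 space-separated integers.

Answer: 7 1 8 2 7 6 4 8 4

Derivation:
Step 1: leaves = {3,5,9,10,11}. Remove smallest leaf 3, emit neighbor 7.
Step 2: leaves = {5,9,10,11}. Remove smallest leaf 5, emit neighbor 1.
Step 3: leaves = {1,9,10,11}. Remove smallest leaf 1, emit neighbor 8.
Step 4: leaves = {9,10,11}. Remove smallest leaf 9, emit neighbor 2.
Step 5: leaves = {2,10,11}. Remove smallest leaf 2, emit neighbor 7.
Step 6: leaves = {7,10,11}. Remove smallest leaf 7, emit neighbor 6.
Step 7: leaves = {6,10,11}. Remove smallest leaf 6, emit neighbor 4.
Step 8: leaves = {10,11}. Remove smallest leaf 10, emit neighbor 8.
Step 9: leaves = {8,11}. Remove smallest leaf 8, emit neighbor 4.
Done: 2 vertices remain (4, 11). Sequence = [7 1 8 2 7 6 4 8 4]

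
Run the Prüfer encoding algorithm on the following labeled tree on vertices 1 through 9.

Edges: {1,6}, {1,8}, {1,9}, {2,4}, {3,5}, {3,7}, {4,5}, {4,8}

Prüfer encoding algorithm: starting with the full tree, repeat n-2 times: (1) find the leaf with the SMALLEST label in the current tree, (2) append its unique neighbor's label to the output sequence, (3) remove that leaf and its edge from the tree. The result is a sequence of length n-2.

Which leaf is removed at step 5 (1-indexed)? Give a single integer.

Answer: 5

Derivation:
Step 1: current leaves = {2,6,7,9}. Remove leaf 2 (neighbor: 4).
Step 2: current leaves = {6,7,9}. Remove leaf 6 (neighbor: 1).
Step 3: current leaves = {7,9}. Remove leaf 7 (neighbor: 3).
Step 4: current leaves = {3,9}. Remove leaf 3 (neighbor: 5).
Step 5: current leaves = {5,9}. Remove leaf 5 (neighbor: 4).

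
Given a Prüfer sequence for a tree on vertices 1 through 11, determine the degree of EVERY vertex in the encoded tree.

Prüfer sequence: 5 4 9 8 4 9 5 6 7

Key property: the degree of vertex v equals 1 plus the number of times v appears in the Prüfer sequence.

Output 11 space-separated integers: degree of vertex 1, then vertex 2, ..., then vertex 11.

p_1 = 5: count[5] becomes 1
p_2 = 4: count[4] becomes 1
p_3 = 9: count[9] becomes 1
p_4 = 8: count[8] becomes 1
p_5 = 4: count[4] becomes 2
p_6 = 9: count[9] becomes 2
p_7 = 5: count[5] becomes 2
p_8 = 6: count[6] becomes 1
p_9 = 7: count[7] becomes 1
Degrees (1 + count): deg[1]=1+0=1, deg[2]=1+0=1, deg[3]=1+0=1, deg[4]=1+2=3, deg[5]=1+2=3, deg[6]=1+1=2, deg[7]=1+1=2, deg[8]=1+1=2, deg[9]=1+2=3, deg[10]=1+0=1, deg[11]=1+0=1

Answer: 1 1 1 3 3 2 2 2 3 1 1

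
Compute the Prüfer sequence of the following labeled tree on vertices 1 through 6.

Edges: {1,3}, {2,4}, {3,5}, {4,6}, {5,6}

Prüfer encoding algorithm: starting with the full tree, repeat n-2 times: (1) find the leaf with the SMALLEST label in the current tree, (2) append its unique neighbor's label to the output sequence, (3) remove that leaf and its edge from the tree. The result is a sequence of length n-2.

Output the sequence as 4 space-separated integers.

Answer: 3 4 5 6

Derivation:
Step 1: leaves = {1,2}. Remove smallest leaf 1, emit neighbor 3.
Step 2: leaves = {2,3}. Remove smallest leaf 2, emit neighbor 4.
Step 3: leaves = {3,4}. Remove smallest leaf 3, emit neighbor 5.
Step 4: leaves = {4,5}. Remove smallest leaf 4, emit neighbor 6.
Done: 2 vertices remain (5, 6). Sequence = [3 4 5 6]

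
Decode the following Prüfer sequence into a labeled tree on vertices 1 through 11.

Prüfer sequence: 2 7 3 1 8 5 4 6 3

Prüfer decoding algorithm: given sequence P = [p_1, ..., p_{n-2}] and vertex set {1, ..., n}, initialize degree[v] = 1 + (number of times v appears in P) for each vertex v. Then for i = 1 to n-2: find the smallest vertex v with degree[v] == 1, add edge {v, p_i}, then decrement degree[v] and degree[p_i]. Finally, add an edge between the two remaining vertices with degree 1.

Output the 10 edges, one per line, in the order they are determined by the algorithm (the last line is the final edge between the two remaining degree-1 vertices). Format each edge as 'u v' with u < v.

Answer: 2 9
2 7
3 7
1 10
1 8
5 8
4 5
4 6
3 6
3 11

Derivation:
Initial degrees: {1:2, 2:2, 3:3, 4:2, 5:2, 6:2, 7:2, 8:2, 9:1, 10:1, 11:1}
Step 1: smallest deg-1 vertex = 9, p_1 = 2. Add edge {2,9}. Now deg[9]=0, deg[2]=1.
Step 2: smallest deg-1 vertex = 2, p_2 = 7. Add edge {2,7}. Now deg[2]=0, deg[7]=1.
Step 3: smallest deg-1 vertex = 7, p_3 = 3. Add edge {3,7}. Now deg[7]=0, deg[3]=2.
Step 4: smallest deg-1 vertex = 10, p_4 = 1. Add edge {1,10}. Now deg[10]=0, deg[1]=1.
Step 5: smallest deg-1 vertex = 1, p_5 = 8. Add edge {1,8}. Now deg[1]=0, deg[8]=1.
Step 6: smallest deg-1 vertex = 8, p_6 = 5. Add edge {5,8}. Now deg[8]=0, deg[5]=1.
Step 7: smallest deg-1 vertex = 5, p_7 = 4. Add edge {4,5}. Now deg[5]=0, deg[4]=1.
Step 8: smallest deg-1 vertex = 4, p_8 = 6. Add edge {4,6}. Now deg[4]=0, deg[6]=1.
Step 9: smallest deg-1 vertex = 6, p_9 = 3. Add edge {3,6}. Now deg[6]=0, deg[3]=1.
Final: two remaining deg-1 vertices are 3, 11. Add edge {3,11}.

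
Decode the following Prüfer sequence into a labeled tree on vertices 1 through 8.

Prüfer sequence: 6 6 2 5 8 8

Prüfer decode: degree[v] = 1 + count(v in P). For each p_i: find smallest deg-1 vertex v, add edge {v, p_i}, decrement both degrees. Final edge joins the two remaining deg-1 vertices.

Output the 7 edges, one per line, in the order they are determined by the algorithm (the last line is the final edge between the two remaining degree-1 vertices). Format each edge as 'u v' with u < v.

Initial degrees: {1:1, 2:2, 3:1, 4:1, 5:2, 6:3, 7:1, 8:3}
Step 1: smallest deg-1 vertex = 1, p_1 = 6. Add edge {1,6}. Now deg[1]=0, deg[6]=2.
Step 2: smallest deg-1 vertex = 3, p_2 = 6. Add edge {3,6}. Now deg[3]=0, deg[6]=1.
Step 3: smallest deg-1 vertex = 4, p_3 = 2. Add edge {2,4}. Now deg[4]=0, deg[2]=1.
Step 4: smallest deg-1 vertex = 2, p_4 = 5. Add edge {2,5}. Now deg[2]=0, deg[5]=1.
Step 5: smallest deg-1 vertex = 5, p_5 = 8. Add edge {5,8}. Now deg[5]=0, deg[8]=2.
Step 6: smallest deg-1 vertex = 6, p_6 = 8. Add edge {6,8}. Now deg[6]=0, deg[8]=1.
Final: two remaining deg-1 vertices are 7, 8. Add edge {7,8}.

Answer: 1 6
3 6
2 4
2 5
5 8
6 8
7 8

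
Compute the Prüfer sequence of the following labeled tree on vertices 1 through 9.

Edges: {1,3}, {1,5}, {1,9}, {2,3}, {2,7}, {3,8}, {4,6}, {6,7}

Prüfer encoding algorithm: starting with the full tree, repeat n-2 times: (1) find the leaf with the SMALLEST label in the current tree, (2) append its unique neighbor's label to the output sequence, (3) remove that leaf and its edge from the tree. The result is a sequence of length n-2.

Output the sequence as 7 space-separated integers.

Step 1: leaves = {4,5,8,9}. Remove smallest leaf 4, emit neighbor 6.
Step 2: leaves = {5,6,8,9}. Remove smallest leaf 5, emit neighbor 1.
Step 3: leaves = {6,8,9}. Remove smallest leaf 6, emit neighbor 7.
Step 4: leaves = {7,8,9}. Remove smallest leaf 7, emit neighbor 2.
Step 5: leaves = {2,8,9}. Remove smallest leaf 2, emit neighbor 3.
Step 6: leaves = {8,9}. Remove smallest leaf 8, emit neighbor 3.
Step 7: leaves = {3,9}. Remove smallest leaf 3, emit neighbor 1.
Done: 2 vertices remain (1, 9). Sequence = [6 1 7 2 3 3 1]

Answer: 6 1 7 2 3 3 1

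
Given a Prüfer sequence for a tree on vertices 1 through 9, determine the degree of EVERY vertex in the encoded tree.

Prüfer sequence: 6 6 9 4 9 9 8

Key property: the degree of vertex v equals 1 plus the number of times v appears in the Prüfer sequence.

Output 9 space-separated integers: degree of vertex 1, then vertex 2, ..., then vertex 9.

Answer: 1 1 1 2 1 3 1 2 4

Derivation:
p_1 = 6: count[6] becomes 1
p_2 = 6: count[6] becomes 2
p_3 = 9: count[9] becomes 1
p_4 = 4: count[4] becomes 1
p_5 = 9: count[9] becomes 2
p_6 = 9: count[9] becomes 3
p_7 = 8: count[8] becomes 1
Degrees (1 + count): deg[1]=1+0=1, deg[2]=1+0=1, deg[3]=1+0=1, deg[4]=1+1=2, deg[5]=1+0=1, deg[6]=1+2=3, deg[7]=1+0=1, deg[8]=1+1=2, deg[9]=1+3=4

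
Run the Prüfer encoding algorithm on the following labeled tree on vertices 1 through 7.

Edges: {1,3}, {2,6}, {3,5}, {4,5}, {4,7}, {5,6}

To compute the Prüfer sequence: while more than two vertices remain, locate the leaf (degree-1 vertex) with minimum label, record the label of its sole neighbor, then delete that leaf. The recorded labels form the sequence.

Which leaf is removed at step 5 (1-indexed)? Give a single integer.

Answer: 5

Derivation:
Step 1: current leaves = {1,2,7}. Remove leaf 1 (neighbor: 3).
Step 2: current leaves = {2,3,7}. Remove leaf 2 (neighbor: 6).
Step 3: current leaves = {3,6,7}. Remove leaf 3 (neighbor: 5).
Step 4: current leaves = {6,7}. Remove leaf 6 (neighbor: 5).
Step 5: current leaves = {5,7}. Remove leaf 5 (neighbor: 4).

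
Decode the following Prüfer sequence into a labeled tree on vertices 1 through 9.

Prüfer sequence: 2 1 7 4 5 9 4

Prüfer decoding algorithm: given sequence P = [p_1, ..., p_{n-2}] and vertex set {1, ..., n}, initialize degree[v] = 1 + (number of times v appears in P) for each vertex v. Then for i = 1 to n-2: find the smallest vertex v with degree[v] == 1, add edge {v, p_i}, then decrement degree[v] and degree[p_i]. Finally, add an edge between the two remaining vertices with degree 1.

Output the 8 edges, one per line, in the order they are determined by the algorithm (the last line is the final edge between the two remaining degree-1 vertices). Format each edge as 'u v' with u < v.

Answer: 2 3
1 2
1 7
4 6
5 7
5 9
4 8
4 9

Derivation:
Initial degrees: {1:2, 2:2, 3:1, 4:3, 5:2, 6:1, 7:2, 8:1, 9:2}
Step 1: smallest deg-1 vertex = 3, p_1 = 2. Add edge {2,3}. Now deg[3]=0, deg[2]=1.
Step 2: smallest deg-1 vertex = 2, p_2 = 1. Add edge {1,2}. Now deg[2]=0, deg[1]=1.
Step 3: smallest deg-1 vertex = 1, p_3 = 7. Add edge {1,7}. Now deg[1]=0, deg[7]=1.
Step 4: smallest deg-1 vertex = 6, p_4 = 4. Add edge {4,6}. Now deg[6]=0, deg[4]=2.
Step 5: smallest deg-1 vertex = 7, p_5 = 5. Add edge {5,7}. Now deg[7]=0, deg[5]=1.
Step 6: smallest deg-1 vertex = 5, p_6 = 9. Add edge {5,9}. Now deg[5]=0, deg[9]=1.
Step 7: smallest deg-1 vertex = 8, p_7 = 4. Add edge {4,8}. Now deg[8]=0, deg[4]=1.
Final: two remaining deg-1 vertices are 4, 9. Add edge {4,9}.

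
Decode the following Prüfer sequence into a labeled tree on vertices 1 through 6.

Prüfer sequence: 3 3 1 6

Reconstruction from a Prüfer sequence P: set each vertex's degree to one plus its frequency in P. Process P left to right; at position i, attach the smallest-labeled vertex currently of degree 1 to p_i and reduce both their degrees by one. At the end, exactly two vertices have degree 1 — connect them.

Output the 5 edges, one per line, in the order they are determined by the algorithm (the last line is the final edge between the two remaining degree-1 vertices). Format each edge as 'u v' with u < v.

Initial degrees: {1:2, 2:1, 3:3, 4:1, 5:1, 6:2}
Step 1: smallest deg-1 vertex = 2, p_1 = 3. Add edge {2,3}. Now deg[2]=0, deg[3]=2.
Step 2: smallest deg-1 vertex = 4, p_2 = 3. Add edge {3,4}. Now deg[4]=0, deg[3]=1.
Step 3: smallest deg-1 vertex = 3, p_3 = 1. Add edge {1,3}. Now deg[3]=0, deg[1]=1.
Step 4: smallest deg-1 vertex = 1, p_4 = 6. Add edge {1,6}. Now deg[1]=0, deg[6]=1.
Final: two remaining deg-1 vertices are 5, 6. Add edge {5,6}.

Answer: 2 3
3 4
1 3
1 6
5 6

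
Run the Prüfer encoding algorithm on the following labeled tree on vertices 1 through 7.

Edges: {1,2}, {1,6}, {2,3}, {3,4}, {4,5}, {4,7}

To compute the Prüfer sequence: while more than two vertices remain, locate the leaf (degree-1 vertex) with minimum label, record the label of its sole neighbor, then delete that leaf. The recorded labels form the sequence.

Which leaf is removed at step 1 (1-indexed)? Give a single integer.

Answer: 5

Derivation:
Step 1: current leaves = {5,6,7}. Remove leaf 5 (neighbor: 4).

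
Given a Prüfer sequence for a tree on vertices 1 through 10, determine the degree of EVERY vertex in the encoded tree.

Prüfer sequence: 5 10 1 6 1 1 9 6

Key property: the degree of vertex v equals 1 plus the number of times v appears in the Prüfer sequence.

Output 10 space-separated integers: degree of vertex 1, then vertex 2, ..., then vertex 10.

Answer: 4 1 1 1 2 3 1 1 2 2

Derivation:
p_1 = 5: count[5] becomes 1
p_2 = 10: count[10] becomes 1
p_3 = 1: count[1] becomes 1
p_4 = 6: count[6] becomes 1
p_5 = 1: count[1] becomes 2
p_6 = 1: count[1] becomes 3
p_7 = 9: count[9] becomes 1
p_8 = 6: count[6] becomes 2
Degrees (1 + count): deg[1]=1+3=4, deg[2]=1+0=1, deg[3]=1+0=1, deg[4]=1+0=1, deg[5]=1+1=2, deg[6]=1+2=3, deg[7]=1+0=1, deg[8]=1+0=1, deg[9]=1+1=2, deg[10]=1+1=2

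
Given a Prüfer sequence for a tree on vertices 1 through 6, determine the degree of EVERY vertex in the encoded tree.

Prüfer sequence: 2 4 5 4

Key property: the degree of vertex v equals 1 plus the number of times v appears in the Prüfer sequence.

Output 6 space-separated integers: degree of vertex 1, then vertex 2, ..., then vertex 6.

Answer: 1 2 1 3 2 1

Derivation:
p_1 = 2: count[2] becomes 1
p_2 = 4: count[4] becomes 1
p_3 = 5: count[5] becomes 1
p_4 = 4: count[4] becomes 2
Degrees (1 + count): deg[1]=1+0=1, deg[2]=1+1=2, deg[3]=1+0=1, deg[4]=1+2=3, deg[5]=1+1=2, deg[6]=1+0=1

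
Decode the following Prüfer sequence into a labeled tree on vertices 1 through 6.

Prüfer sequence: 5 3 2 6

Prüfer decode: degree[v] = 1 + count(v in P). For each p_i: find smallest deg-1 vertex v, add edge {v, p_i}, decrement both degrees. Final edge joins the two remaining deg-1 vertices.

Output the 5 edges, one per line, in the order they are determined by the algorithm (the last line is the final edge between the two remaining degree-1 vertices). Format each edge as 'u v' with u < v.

Answer: 1 5
3 4
2 3
2 6
5 6

Derivation:
Initial degrees: {1:1, 2:2, 3:2, 4:1, 5:2, 6:2}
Step 1: smallest deg-1 vertex = 1, p_1 = 5. Add edge {1,5}. Now deg[1]=0, deg[5]=1.
Step 2: smallest deg-1 vertex = 4, p_2 = 3. Add edge {3,4}. Now deg[4]=0, deg[3]=1.
Step 3: smallest deg-1 vertex = 3, p_3 = 2. Add edge {2,3}. Now deg[3]=0, deg[2]=1.
Step 4: smallest deg-1 vertex = 2, p_4 = 6. Add edge {2,6}. Now deg[2]=0, deg[6]=1.
Final: two remaining deg-1 vertices are 5, 6. Add edge {5,6}.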